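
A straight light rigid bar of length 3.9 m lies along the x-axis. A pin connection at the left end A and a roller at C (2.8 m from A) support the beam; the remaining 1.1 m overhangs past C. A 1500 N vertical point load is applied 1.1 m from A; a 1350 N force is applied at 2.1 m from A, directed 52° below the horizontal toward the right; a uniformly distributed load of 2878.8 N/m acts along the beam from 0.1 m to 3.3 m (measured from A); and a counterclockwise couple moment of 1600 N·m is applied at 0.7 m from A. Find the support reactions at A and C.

Resultant of the distributed load: 2878.8 × 3.2 = 9212.16 N at 1.7 m from A.
ΣM about A: C_y·2.8 − 1500·1.1 − 1350·sin52°·2.1 − (2878.8·3.2)·1.7 + 1600 = 0 → C_y = 17944.7/2.8 = 6408.82 ≈ 6409 N.
ΣF_y = 0: A_y + 6408.82 − 1500 − 1350·sin52° − 2878.8·3.2 = 0 → A_y = 5367 N.
ΣF_x = 0: A_x + 1350·cos52° = 0 → A_x = -831.1 N.

A_x = -831.1 N, A_y = 5367 N, C_y = 6409 N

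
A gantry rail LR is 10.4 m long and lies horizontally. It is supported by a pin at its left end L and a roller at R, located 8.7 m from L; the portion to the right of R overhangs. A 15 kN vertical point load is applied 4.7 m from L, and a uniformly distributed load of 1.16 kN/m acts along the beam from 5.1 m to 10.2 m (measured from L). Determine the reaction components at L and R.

Resultant of the distributed load: 1.16 × 5.1 = 5.916 kN at 7.65 m from L.
Moments about L: R_y·8.7 − 15·4.7 − (1.16·5.1)·7.65 = 0 → R_y = 115.7574/8.7 = 13.3054 ≈ 13.31 kN.
ΣF_y = 0: L_y + 13.3054 − 15 − 1.16·5.1 = 0 → L_y = 7.611 kN.
ΣF_x = 0: no horizontal applied forces, so L_x = 0.

L_x = 0, L_y = 7.611 kN, R_y = 13.31 kN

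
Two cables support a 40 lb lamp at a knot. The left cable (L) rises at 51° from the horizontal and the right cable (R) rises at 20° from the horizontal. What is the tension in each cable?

ΣF_x = 0: −T_L·cos51° + T_R·cos20° = 0 → T_R = 0.669709·T_L.
ΣF_y = 0: T_L·sin51° + T_R·sin20° = 40.
Substitute: T_L·(0.777146 + 0.669709·0.34202) = 40 → T_L = 39.7535 ≈ 39.75 lb.
Then T_R = 0.669709 × 39.7535 = 26.62 lb.

T_L = 39.75 lb, T_R = 26.62 lb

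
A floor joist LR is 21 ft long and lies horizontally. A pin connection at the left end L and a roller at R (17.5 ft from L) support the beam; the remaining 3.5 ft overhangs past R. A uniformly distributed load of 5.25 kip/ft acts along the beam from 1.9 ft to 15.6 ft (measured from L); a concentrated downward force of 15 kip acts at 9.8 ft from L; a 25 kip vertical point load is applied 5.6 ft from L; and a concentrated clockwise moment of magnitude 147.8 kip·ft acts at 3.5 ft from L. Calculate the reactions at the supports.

Resultant of the distributed load: 5.25 × 13.7 = 71.925 kip at 8.75 ft from L.
ΣM about L: R_y·17.5 − (5.25·13.7)·8.75 − 15·9.8 − 25·5.6 − 147.8 = 0 → R_y = 1064.14375/17.5 = 60.8082 ≈ 60.81 kip.
ΣF_y = 0: L_y + 60.8082 − 5.25·13.7 − 15 − 25 = 0 → L_y = 51.12 kip.
ΣF_x = 0: no horizontal applied forces, so L_x = 0.

L_x = 0, L_y = 51.12 kip, R_y = 60.81 kip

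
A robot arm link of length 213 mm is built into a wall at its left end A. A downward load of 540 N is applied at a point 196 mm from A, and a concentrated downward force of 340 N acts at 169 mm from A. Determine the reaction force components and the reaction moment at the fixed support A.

A_x = 0, A_y = 880.0 N, M_A = 163300 N·mm

ΣF_x = 0: A_x = 0.
ΣF_y = 0: A_y − 540 − 340 = 0 → A_y = 880.0 N.
ΣM about A: M_A − 540·196 − 340·169 = 0 → M_A = 163300 N·mm.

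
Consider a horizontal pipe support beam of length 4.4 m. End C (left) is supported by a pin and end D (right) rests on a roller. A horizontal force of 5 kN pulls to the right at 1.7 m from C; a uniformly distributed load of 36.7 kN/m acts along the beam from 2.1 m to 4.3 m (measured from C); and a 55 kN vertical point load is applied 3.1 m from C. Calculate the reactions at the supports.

C_x = -5.000 kN, C_y = 38.27 kN, D_y = 97.47 kN

Resultant of the distributed load: 36.7 × 2.2 = 80.74 kN at 3.2 m from C.
Taking moments about C: D_y·4.4 − (36.7·2.2)·3.2 − 55·3.1 = 0 → D_y = 428.868/4.4 = 97.47 kN.
ΣF_y = 0: C_y + 97.47 − 36.7·2.2 − 55 = 0 → C_y = 38.27 kN.
ΣF_x = 0: C_x + 5 = 0 → C_x = -5.000 kN.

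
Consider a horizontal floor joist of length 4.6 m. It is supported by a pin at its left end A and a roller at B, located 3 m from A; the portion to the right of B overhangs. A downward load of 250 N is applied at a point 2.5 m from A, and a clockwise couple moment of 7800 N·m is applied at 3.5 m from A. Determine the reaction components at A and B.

A_x = 0, A_y = -2558 N, B_y = 2808 N

ΣM about A: B_y·3 − 250·2.5 − 7800 = 0 → B_y = 8425/3 = 2808.33 ≈ 2808 N.
ΣF_y = 0: A_y + 2808.33 − 250 = 0 → A_y = -2558 N.
ΣF_x = 0: no horizontal applied forces, so A_x = 0.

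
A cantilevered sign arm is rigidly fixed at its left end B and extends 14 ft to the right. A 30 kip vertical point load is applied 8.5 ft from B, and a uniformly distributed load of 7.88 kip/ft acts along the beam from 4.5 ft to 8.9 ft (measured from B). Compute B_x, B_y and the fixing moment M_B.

B_x = 0, B_y = 64.67 kip, M_B = 487.3 kip·ft

Resultant of the distributed load: 7.88 × 4.4 = 34.672 kip at 6.7 ft from B.
ΣF_x = 0: B_x = 0.
ΣF_y = 0: B_y − 30 − 7.88·4.4 = 0 → B_y = 64.67 kip.
ΣM about B: M_B − 30·8.5 − (7.88·4.4)·6.7 = 0 → M_B = 487.3 kip·ft.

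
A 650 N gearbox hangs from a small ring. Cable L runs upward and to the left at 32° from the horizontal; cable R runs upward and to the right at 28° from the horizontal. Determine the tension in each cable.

T_L = 662.7 N, T_R = 636.5 N

ΣF_x = 0: −T_L·cos32° + T_R·cos28° = 0 → T_R = 0.960474·T_L.
ΣF_y = 0: T_L·sin32° + T_R·sin28° = 650.
Substitute: T_L·(0.529919 + 0.960474·0.469472) = 650 → T_L = 662.701 ≈ 662.7 N.
Then T_R = 0.960474 × 662.701 = 636.5 N.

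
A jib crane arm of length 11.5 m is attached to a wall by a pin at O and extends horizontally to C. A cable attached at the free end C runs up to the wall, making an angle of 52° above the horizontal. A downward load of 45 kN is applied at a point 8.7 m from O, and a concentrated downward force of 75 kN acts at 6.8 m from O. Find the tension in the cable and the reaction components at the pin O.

ΣM about O: T·sin52°·11.5 − 45·8.7 − 75·6.8 = 0 → T = 901.5/(11.5·0.788011) = 99.48 kN.
ΣF_x = 0: O_x − T·cos52° = 0 → O_x = 99.48 × 0.615661 = 61.25 kN.
ΣF_y = 0: O_y + T·sin52° − 45 − 75 = 0 → O_y = 120 − 99.48 × 0.788011 = 41.61 kN.

T = 99.48 kN, O_x = 61.25 kN, O_y = 41.61 kN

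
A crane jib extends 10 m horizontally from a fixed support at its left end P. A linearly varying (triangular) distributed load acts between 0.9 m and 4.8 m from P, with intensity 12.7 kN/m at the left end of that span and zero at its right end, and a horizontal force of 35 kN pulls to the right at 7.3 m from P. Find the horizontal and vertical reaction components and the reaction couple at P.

P_x = -35.00 kN, P_y = 24.76 kN, M_P = 54.48 kN·m

Resultant of the triangular load: ½ × 12.7 × 3.9 = 24.765 kN, acting at 2.2 m from P (one-third of the span from the peak).
ΣF_x = 0: P_x + 35 = 0 → P_x = -35.00 kN.
ΣF_y = 0: P_y − ½·12.7·3.9 = 0 → P_y = 24.76 kN.
ΣM about P: M_P − (½·12.7·3.9)·2.2 = 0 → M_P = 54.48 kN·m.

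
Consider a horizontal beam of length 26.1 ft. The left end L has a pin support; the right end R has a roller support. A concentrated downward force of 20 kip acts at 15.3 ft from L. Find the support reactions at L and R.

ΣM about L: R_y·26.1 − 20·15.3 = 0 → R_y = 306/26.1 = 11.7241 ≈ 11.72 kip.
ΣF_y = 0: L_y + 11.7241 − 20 = 0 → L_y = 8.276 kip.
ΣF_x = 0: no horizontal applied forces, so L_x = 0.

L_x = 0, L_y = 8.276 kip, R_y = 11.72 kip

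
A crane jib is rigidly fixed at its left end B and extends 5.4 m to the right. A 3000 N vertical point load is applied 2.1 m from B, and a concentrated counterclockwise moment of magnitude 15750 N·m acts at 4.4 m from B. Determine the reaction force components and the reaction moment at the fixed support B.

B_x = 0, B_y = 3000 N, M_B = -9450 N·m

ΣF_x = 0: B_x = 0.
ΣF_y = 0: B_y − 3000 = 0 → B_y = 3000 N.
ΣM about B: M_B − 3000·2.1 + 15750 = 0 → M_B = -9450 N·m.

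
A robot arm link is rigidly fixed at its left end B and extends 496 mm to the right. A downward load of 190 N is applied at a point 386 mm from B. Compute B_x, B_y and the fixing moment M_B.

B_x = 0, B_y = 190.0 N, M_B = 73340 N·mm

ΣF_x = 0: B_x = 0.
ΣF_y = 0: B_y − 190 = 0 → B_y = 190.0 N.
ΣM about B: M_B − 190·386 = 0 → M_B = 73340 N·mm.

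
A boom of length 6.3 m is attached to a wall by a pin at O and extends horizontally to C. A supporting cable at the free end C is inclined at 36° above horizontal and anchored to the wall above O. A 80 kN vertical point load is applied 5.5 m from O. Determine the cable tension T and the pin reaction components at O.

ΣM about O: T·sin36°·6.3 − 80·5.5 = 0 → T = 440/(6.3·0.587785) = 118.821 ≈ 118.8 kN.
ΣF_x = 0: O_x − T·cos36° = 0 → O_x = 118.821 × 0.809017 = 96.13 kN.
ΣF_y = 0: O_y + T·sin36° − 80 = 0 → O_y = 80 − 118.821 × 0.587785 = 10.16 kN.

T = 118.8 kN, O_x = 96.13 kN, O_y = 10.16 kN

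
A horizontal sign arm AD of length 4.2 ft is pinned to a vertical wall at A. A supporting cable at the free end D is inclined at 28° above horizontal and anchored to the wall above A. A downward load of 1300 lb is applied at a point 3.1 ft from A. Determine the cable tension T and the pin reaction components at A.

ΣM about A: T·sin28°·4.2 − 1300·3.1 = 0 → T = 4030/(4.2·0.469472) = 2043.84 ≈ 2044 lb.
ΣF_x = 0: A_x − T·cos28° = 0 → A_x = 2043.84 × 0.882948 = 1805 lb.
ΣF_y = 0: A_y + T·sin28° − 1300 = 0 → A_y = 1300 − 2043.84 × 0.469472 = 340.5 lb.

T = 2044 lb, A_x = 1805 lb, A_y = 340.5 lb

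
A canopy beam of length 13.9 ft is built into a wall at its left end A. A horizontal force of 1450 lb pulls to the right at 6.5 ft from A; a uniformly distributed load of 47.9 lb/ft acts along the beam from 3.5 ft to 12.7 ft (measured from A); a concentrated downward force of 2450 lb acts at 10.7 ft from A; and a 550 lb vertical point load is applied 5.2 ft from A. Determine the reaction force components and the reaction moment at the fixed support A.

A_x = -1450 lb, A_y = 3441 lb, M_A = 32640 lb·ft

Resultant of the distributed load: 47.9 × 9.2 = 440.68 lb at 8.1 ft from A.
ΣF_x = 0: A_x + 1450 = 0 → A_x = -1450 lb.
ΣF_y = 0: A_y − 47.9·9.2 − 2450 − 550 = 0 → A_y = 3441 lb.
ΣM about A: M_A − (47.9·9.2)·8.1 − 2450·10.7 − 550·5.2 = 0 → M_A = 32640 lb·ft.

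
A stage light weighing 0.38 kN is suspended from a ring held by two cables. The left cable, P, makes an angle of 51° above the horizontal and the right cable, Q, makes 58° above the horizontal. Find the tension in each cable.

ΣF_x = 0: −T_P·cos51° + T_Q·cos58° = 0 → T_Q = 1.18758·T_P.
ΣF_y = 0: T_P·sin51° + T_Q·sin58° = 0.38.
Substitute: T_P·(0.777146 + 1.18758·0.848048) = 0.38 → T_P = 0.212972 ≈ 0.2130 kN.
Then T_Q = 1.18758 × 0.212972 = 0.2529 kN.

T_P = 0.2130 kN, T_Q = 0.2529 kN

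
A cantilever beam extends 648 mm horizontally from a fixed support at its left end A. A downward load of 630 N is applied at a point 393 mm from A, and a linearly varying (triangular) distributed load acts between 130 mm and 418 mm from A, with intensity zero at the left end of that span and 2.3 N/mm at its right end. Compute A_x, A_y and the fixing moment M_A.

A_x = 0, A_y = 961.2 N, M_A = 354200 N·mm

Resultant of the triangular load: ½ × 2.3 × 288 = 331.2 N, acting at 322 mm from A (one-third of the span from the peak).
ΣF_x = 0: A_x = 0.
ΣF_y = 0: A_y − 630 − ½·2.3·288 = 0 → A_y = 961.2 N.
ΣM about A: M_A − 630·393 − (½·2.3·288)·322 = 0 → M_A = 354200 N·mm.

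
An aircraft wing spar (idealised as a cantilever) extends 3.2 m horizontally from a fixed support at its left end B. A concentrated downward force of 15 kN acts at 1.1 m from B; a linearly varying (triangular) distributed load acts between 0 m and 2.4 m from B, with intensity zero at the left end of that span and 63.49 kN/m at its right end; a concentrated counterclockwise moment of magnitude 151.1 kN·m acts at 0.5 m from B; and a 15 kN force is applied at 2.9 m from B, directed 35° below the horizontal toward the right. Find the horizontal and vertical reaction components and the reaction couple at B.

Resultant of the triangular load: ½ × 63.49 × 2.4 = 76.188 kN, acting at 1.6 m from B (one-third of the span from the peak).
ΣF_x = 0: B_x + 15·cos35° = 0 → B_x = -12.29 kN.
ΣF_y = 0: B_y − 15 − ½·63.49·2.4 − 15·sin35° = 0 → B_y = 99.79 kN.
ΣM about B: M_B − 15·1.1 − (½·63.49·2.4)·1.6 + 151.1 − 15·sin35°·2.9 = 0 → M_B = 12.25 kN·m.

B_x = -12.29 kN, B_y = 99.79 kN, M_B = 12.25 kN·m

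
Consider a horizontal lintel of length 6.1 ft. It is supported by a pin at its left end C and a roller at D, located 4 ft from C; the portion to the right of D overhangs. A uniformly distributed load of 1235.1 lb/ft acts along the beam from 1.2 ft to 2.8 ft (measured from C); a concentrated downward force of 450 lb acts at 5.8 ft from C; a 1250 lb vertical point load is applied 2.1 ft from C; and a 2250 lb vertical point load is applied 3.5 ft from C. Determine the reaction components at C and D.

C_x = 0, C_y = 1661 lb, D_y = 4266 lb

Resultant of the distributed load: 1235.1 × 1.6 = 1976.16 lb at 2 ft from C.
Moments about C: D_y·4 − (1235.1·1.6)·2 − 450·5.8 − 1250·2.1 − 2250·3.5 = 0 → D_y = 17062.32/4 = 4265.58 ≈ 4266 lb.
ΣF_y = 0: C_y + 4265.58 − 1235.1·1.6 − 450 − 1250 − 2250 = 0 → C_y = 1661 lb.
ΣF_x = 0: no horizontal applied forces, so C_x = 0.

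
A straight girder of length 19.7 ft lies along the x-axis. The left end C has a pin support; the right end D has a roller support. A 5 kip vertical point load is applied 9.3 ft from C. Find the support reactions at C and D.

C_x = 0, C_y = 2.640 kip, D_y = 2.360 kip

Moments about C: D_y·19.7 − 5·9.3 = 0 → D_y = 46.5/19.7 = 2.36041 ≈ 2.360 kip.
ΣF_y = 0: C_y + 2.36041 − 5 = 0 → C_y = 2.640 kip.
ΣF_x = 0: no horizontal applied forces, so C_x = 0.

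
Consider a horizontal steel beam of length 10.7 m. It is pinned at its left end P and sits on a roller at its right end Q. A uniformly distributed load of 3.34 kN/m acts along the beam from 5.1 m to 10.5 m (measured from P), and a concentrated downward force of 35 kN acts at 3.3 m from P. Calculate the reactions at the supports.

Resultant of the distributed load: 3.34 × 5.4 = 18.036 kN at 7.8 m from P.
ΣM about P: Q_y·10.7 − (3.34·5.4)·7.8 − 35·3.3 = 0 → Q_y = 256.1808/10.7 = 23.9421 ≈ 23.94 kN.
ΣF_y = 0: P_y + 23.9421 − 3.34·5.4 − 35 = 0 → P_y = 29.09 kN.
ΣF_x = 0: no horizontal applied forces, so P_x = 0.

P_x = 0, P_y = 29.09 kN, Q_y = 23.94 kN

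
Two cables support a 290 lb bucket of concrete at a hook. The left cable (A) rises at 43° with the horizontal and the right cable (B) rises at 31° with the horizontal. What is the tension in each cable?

T_A = 258.6 lb, T_B = 220.6 lb

ΣF_x = 0: −T_A·cos43° + T_B·cos31° = 0 → T_B = 0.853222·T_A.
ΣF_y = 0: T_A·sin43° + T_B·sin31° = 290.
Substitute: T_A·(0.681998 + 0.853222·0.515038) = 290 → T_A = 258.596 ≈ 258.6 lb.
Then T_B = 0.853222 × 258.596 = 220.6 lb.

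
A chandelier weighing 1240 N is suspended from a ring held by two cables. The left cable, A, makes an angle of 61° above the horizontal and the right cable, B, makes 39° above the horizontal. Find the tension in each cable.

T_A = 978.5 N, T_B = 610.4 N

ΣF_x = 0: −T_A·cos61° + T_B·cos39° = 0 → T_B = 0.623833·T_A.
ΣF_y = 0: T_A·sin61° + T_B·sin39° = 1240.
Substitute: T_A·(0.87462 + 0.623833·0.62932) = 1240 → T_A = 978.527 ≈ 978.5 N.
Then T_B = 0.623833 × 978.527 = 610.4 N.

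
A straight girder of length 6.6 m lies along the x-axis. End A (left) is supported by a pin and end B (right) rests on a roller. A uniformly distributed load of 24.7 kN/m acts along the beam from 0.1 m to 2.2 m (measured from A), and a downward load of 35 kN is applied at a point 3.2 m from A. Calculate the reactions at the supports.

A_x = 0, A_y = 60.86 kN, B_y = 26.01 kN

Resultant of the distributed load: 24.7 × 2.1 = 51.87 kN at 1.15 m from A.
ΣM about A: B_y·6.6 − (24.7·2.1)·1.15 − 35·3.2 = 0 → B_y = 171.6505/6.6 = 26.0077 ≈ 26.01 kN.
ΣF_y = 0: A_y + 26.0077 − 24.7·2.1 − 35 = 0 → A_y = 60.86 kN.
ΣF_x = 0: no horizontal applied forces, so A_x = 0.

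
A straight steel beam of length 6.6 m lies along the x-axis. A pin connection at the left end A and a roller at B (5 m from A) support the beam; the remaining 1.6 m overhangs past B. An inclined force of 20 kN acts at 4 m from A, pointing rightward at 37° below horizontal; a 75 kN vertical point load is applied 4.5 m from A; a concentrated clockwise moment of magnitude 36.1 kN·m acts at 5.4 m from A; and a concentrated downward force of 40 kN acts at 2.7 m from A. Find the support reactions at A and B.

A_x = -15.97 kN, A_y = 21.09 kN, B_y = 105.9 kN

Moments about A: B_y·5 − 20·sin37°·4 − 75·4.5 − 36.1 − 40·2.7 = 0 → B_y = 529.745/5 = 105.949 ≈ 105.9 kN.
ΣF_y = 0: A_y + 105.949 − 20·sin37° − 75 − 40 = 0 → A_y = 21.09 kN.
ΣF_x = 0: A_x + 20·cos37° = 0 → A_x = -15.97 kN.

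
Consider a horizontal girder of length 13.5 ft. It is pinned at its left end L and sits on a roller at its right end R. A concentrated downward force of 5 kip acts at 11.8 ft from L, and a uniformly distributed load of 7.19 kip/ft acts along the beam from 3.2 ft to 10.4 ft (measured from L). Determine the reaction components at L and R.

Resultant of the distributed load: 7.19 × 7.2 = 51.768 kip at 6.8 ft from L.
Taking moments about L: R_y·13.5 − 5·11.8 − (7.19·7.2)·6.8 = 0 → R_y = 411.0224/13.5 = 30.4461 ≈ 30.45 kip.
ΣF_y = 0: L_y + 30.4461 − 5 − 7.19·7.2 = 0 → L_y = 26.32 kip.
ΣF_x = 0: no horizontal applied forces, so L_x = 0.

L_x = 0, L_y = 26.32 kip, R_y = 30.45 kip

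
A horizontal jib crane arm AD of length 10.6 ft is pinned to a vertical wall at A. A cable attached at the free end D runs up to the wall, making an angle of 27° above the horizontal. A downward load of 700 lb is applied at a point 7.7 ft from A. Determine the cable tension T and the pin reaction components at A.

T = 1120 lb, A_x = 998.0 lb, A_y = 191.5 lb

ΣM about A: T·sin27°·10.6 − 700·7.7 = 0 → T = 5390/(10.6·0.45399) = 1120.05 ≈ 1120 lb.
ΣF_x = 0: A_x − T·cos27° = 0 → A_x = 1120.05 × 0.891007 = 998.0 lb.
ΣF_y = 0: A_y + T·sin27° − 700 = 0 → A_y = 700 − 1120.05 × 0.45399 = 191.5 lb.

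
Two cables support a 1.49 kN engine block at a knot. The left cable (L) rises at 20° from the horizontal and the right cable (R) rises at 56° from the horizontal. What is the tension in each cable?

T_L = 0.8587 kN, T_R = 1.443 kN

ΣF_x = 0: −T_L·cos20° + T_R·cos56° = 0 → T_R = 1.68044·T_L.
ΣF_y = 0: T_L·sin20° + T_R·sin56° = 1.49.
Substitute: T_L·(0.34202 + 1.68044·0.829038) = 1.49 → T_L = 0.858706 ≈ 0.8587 kN.
Then T_R = 1.68044 × 0.858706 = 1.443 kN.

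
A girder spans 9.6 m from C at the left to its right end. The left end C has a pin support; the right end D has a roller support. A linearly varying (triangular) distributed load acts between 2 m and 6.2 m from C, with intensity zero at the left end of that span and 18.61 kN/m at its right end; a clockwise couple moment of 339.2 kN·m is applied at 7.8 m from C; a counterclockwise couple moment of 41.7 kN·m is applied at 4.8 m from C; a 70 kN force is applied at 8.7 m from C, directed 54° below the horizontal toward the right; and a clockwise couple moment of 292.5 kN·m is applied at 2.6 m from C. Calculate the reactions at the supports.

C_x = -41.14 kN, C_y = -36.61 kN, D_y = 132.3 kN

Resultant of the triangular load: ½ × 18.61 × 4.2 = 39.081 kN, acting at 4.8 m from C (one-third of the span from the peak).
Taking moments about C: D_y·9.6 − (½·18.61·4.2)·4.8 − 339.2 + 41.7 − 70·sin54°·8.7 − 292.5 = 0 → D_y = 1270.28/9.6 = 132.321 ≈ 132.3 kN.
ΣF_y = 0: C_y + 132.321 − ½·18.61·4.2 − 70·sin54° = 0 → C_y = -36.61 kN.
ΣF_x = 0: C_x + 70·cos54° = 0 → C_x = -41.14 kN.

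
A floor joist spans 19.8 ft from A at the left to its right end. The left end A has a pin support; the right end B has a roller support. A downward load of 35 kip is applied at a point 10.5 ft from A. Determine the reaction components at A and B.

A_x = 0, A_y = 16.44 kip, B_y = 18.56 kip

ΣM about A: B_y·19.8 − 35·10.5 = 0 → B_y = 367.5/19.8 = 18.5606 ≈ 18.56 kip.
ΣF_y = 0: A_y + 18.5606 − 35 = 0 → A_y = 16.44 kip.
ΣF_x = 0: no horizontal applied forces, so A_x = 0.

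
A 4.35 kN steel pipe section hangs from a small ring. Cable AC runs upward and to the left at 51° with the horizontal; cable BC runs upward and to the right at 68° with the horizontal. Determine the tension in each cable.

ΣF_x = 0: −T_AC·cos51° + T_BC·cos68° = 0 → T_BC = 1.67995·T_AC.
ΣF_y = 0: T_AC·sin51° + T_BC·sin68° = 4.35.
Substitute: T_AC·(0.777146 + 1.67995·0.927184) = 4.35 → T_AC = 1.86314 ≈ 1.863 kN.
Then T_BC = 1.67995 × 1.86314 = 3.130 kN.

T_AC = 1.863 kN, T_BC = 3.130 kN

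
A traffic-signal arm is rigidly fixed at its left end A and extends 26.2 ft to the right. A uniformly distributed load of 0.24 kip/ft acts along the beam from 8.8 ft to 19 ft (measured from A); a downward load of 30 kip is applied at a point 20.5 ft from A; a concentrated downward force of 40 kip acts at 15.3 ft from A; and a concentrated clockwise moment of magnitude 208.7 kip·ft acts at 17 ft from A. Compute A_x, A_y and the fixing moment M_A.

A_x = 0, A_y = 72.45 kip, M_A = 1470 kip·ft

Resultant of the distributed load: 0.24 × 10.2 = 2.448 kip at 13.9 ft from A.
ΣF_x = 0: A_x = 0.
ΣF_y = 0: A_y − 0.24·10.2 − 30 − 40 = 0 → A_y = 72.45 kip.
ΣM about A: M_A − (0.24·10.2)·13.9 − 30·20.5 − 40·15.3 − 208.7 = 0 → M_A = 1470 kip·ft.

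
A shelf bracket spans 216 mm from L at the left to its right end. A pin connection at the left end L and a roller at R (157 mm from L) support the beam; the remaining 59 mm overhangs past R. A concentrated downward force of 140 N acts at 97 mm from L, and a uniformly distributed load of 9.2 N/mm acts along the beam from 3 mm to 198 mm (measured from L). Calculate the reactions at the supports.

L_x = 0, L_y = 699.1 N, R_y = 1235 N

Resultant of the distributed load: 9.2 × 195 = 1794 N at 100.5 mm from L.
Taking moments about L: R_y·157 − 140·97 − (9.2·195)·100.5 = 0 → R_y = 193877/157 = 1234.89 ≈ 1235 N.
ΣF_y = 0: L_y + 1234.89 − 140 − 9.2·195 = 0 → L_y = 699.1 N.
ΣF_x = 0: no horizontal applied forces, so L_x = 0.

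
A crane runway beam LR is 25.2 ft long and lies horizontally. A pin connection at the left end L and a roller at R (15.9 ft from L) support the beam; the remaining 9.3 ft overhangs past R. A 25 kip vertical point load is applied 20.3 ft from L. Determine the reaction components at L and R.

L_x = 0, L_y = -6.918 kip, R_y = 31.92 kip

ΣM about L: R_y·15.9 − 25·20.3 = 0 → R_y = 507.5/15.9 = 31.9182 ≈ 31.92 kip.
ΣF_y = 0: L_y + 31.9182 − 25 = 0 → L_y = -6.918 kip.
ΣF_x = 0: no horizontal applied forces, so L_x = 0.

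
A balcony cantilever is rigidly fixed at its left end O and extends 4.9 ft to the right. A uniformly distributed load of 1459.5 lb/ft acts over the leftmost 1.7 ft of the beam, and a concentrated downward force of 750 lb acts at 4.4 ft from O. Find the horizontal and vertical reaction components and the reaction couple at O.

O_x = 0, O_y = 3231 lb, M_O = 5409 lb·ft

Resultant of the distributed load: 1459.5 × 1.7 = 2481.15 lb at 0.85 ft from O.
ΣF_x = 0: O_x = 0.
ΣF_y = 0: O_y − 1459.5·1.7 − 750 = 0 → O_y = 3231 lb.
ΣM about O: M_O − (1459.5·1.7)·0.85 − 750·4.4 = 0 → M_O = 5409 lb·ft.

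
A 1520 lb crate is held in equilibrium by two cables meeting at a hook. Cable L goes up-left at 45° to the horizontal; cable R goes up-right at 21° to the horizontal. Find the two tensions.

ΣF_x = 0: −T_L·cos45° + T_R·cos21° = 0 → T_R = 0.757414·T_L.
ΣF_y = 0: T_L·sin45° + T_R·sin21° = 1520.
Substitute: T_L·(0.707107 + 0.757414·0.358368) = 1520 → T_L = 1553.33 ≈ 1553 lb.
Then T_R = 0.757414 × 1553.33 = 1177 lb.

T_L = 1553 lb, T_R = 1177 lb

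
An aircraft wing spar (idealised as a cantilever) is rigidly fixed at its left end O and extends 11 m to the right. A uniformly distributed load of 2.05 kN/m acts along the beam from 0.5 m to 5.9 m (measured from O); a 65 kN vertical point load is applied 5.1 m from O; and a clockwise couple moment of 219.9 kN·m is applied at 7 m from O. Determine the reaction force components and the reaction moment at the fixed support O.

O_x = 0, O_y = 76.07 kN, M_O = 586.8 kN·m

Resultant of the distributed load: 2.05 × 5.4 = 11.07 kN at 3.2 m from O.
ΣF_x = 0: O_x = 0.
ΣF_y = 0: O_y − 2.05·5.4 − 65 = 0 → O_y = 76.07 kN.
ΣM about O: M_O − (2.05·5.4)·3.2 − 65·5.1 − 219.9 = 0 → M_O = 586.8 kN·m.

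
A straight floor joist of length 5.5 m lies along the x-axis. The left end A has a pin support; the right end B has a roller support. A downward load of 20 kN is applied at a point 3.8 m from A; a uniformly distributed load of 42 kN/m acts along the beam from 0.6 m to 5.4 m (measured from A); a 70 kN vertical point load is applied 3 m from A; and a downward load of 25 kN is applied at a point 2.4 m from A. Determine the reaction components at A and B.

A_x = 0, A_y = 143.7 kN, B_y = 172.9 kN

Resultant of the distributed load: 42 × 4.8 = 201.6 kN at 3 m from A.
Taking moments about A: B_y·5.5 − 20·3.8 − (42·4.8)·3 − 70·3 − 25·2.4 = 0 → B_y = 950.8/5.5 = 172.873 ≈ 172.9 kN.
ΣF_y = 0: A_y + 172.873 − 20 − 42·4.8 − 70 − 25 = 0 → A_y = 143.7 kN.
ΣF_x = 0: no horizontal applied forces, so A_x = 0.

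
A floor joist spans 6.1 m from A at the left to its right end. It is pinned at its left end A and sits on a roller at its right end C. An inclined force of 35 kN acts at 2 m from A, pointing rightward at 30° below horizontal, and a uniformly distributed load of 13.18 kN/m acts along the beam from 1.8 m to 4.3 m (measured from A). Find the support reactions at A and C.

Resultant of the distributed load: 13.18 × 2.5 = 32.95 kN at 3.05 m from A.
Moments about A: C_y·6.1 − 35·sin30°·2 − (13.18·2.5)·3.05 = 0 → C_y = 135.4975/6.1 = 22.2127 ≈ 22.21 kN.
ΣF_y = 0: A_y + 22.2127 − 35·sin30° − 13.18·2.5 = 0 → A_y = 28.24 kN.
ΣF_x = 0: A_x + 35·cos30° = 0 → A_x = -30.31 kN.

A_x = -30.31 kN, A_y = 28.24 kN, C_y = 22.21 kN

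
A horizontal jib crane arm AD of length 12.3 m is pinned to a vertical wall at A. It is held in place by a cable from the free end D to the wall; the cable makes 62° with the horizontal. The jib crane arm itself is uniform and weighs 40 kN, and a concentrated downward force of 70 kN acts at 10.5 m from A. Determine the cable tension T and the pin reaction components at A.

ΣM about A: T·sin62°·12.3 − 40·6.15 − 70·10.5 = 0 → T = 981/(12.3·0.882948) = 90.3293 ≈ 90.33 kN.
ΣF_x = 0: A_x − T·cos62° = 0 → A_x = 90.3293 × 0.469472 = 42.41 kN.
ΣF_y = 0: A_y + T·sin62° − 40 − 70 = 0 → A_y = 110 − 90.3293 × 0.882948 = 30.24 kN.

T = 90.33 kN, A_x = 42.41 kN, A_y = 30.24 kN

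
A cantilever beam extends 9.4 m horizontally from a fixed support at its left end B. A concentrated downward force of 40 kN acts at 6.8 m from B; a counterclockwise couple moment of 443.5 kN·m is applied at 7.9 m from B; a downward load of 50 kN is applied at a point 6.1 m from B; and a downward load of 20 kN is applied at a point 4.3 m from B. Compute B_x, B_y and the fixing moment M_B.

B_x = 0, B_y = 110.0 kN, M_B = 219.5 kN·m

ΣF_x = 0: B_x = 0.
ΣF_y = 0: B_y − 40 − 50 − 20 = 0 → B_y = 110.0 kN.
ΣM about B: M_B − 40·6.8 + 443.5 − 50·6.1 − 20·4.3 = 0 → M_B = 219.5 kN·m.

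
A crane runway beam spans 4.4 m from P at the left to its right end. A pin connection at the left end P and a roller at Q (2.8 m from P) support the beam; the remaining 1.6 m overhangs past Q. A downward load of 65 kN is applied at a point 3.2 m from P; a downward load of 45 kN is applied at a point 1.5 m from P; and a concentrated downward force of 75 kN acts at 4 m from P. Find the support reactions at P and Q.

Taking moments about P: Q_y·2.8 − 65·3.2 − 45·1.5 − 75·4 = 0 → Q_y = 575.5/2.8 = 205.536 ≈ 205.5 kN.
ΣF_y = 0: P_y + 205.536 − 65 − 45 − 75 = 0 → P_y = -20.54 kN.
ΣF_x = 0: no horizontal applied forces, so P_x = 0.

P_x = 0, P_y = -20.54 kN, Q_y = 205.5 kN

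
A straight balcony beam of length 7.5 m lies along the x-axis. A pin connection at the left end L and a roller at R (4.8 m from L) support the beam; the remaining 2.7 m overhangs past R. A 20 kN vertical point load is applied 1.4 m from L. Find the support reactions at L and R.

L_x = 0, L_y = 14.17 kN, R_y = 5.833 kN

Moments about L: R_y·4.8 − 20·1.4 = 0 → R_y = 28/4.8 = 5.83333 ≈ 5.833 kN.
ΣF_y = 0: L_y + 5.83333 − 20 = 0 → L_y = 14.17 kN.
ΣF_x = 0: no horizontal applied forces, so L_x = 0.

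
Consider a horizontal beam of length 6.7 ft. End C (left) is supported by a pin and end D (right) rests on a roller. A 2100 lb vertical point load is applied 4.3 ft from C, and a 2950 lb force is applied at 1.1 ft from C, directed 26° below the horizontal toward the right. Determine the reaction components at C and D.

C_x = -2651 lb, C_y = 1833 lb, D_y = 1560 lb

Taking moments about C: D_y·6.7 − 2100·4.3 − 2950·sin26°·1.1 = 0 → D_y = 10452.5/6.7 = 1560.07 ≈ 1560 lb.
ΣF_y = 0: C_y + 1560.07 − 2100 − 2950·sin26° = 0 → C_y = 1833 lb.
ΣF_x = 0: C_x + 2950·cos26° = 0 → C_x = -2651 lb.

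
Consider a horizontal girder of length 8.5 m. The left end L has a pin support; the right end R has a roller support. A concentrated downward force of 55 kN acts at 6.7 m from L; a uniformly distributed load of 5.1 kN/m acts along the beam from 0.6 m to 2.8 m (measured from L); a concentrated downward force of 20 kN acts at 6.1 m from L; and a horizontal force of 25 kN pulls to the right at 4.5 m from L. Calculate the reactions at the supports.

Resultant of the distributed load: 5.1 × 2.2 = 11.22 kN at 1.7 m from L.
Moments about L: R_y·8.5 − 55·6.7 − (5.1·2.2)·1.7 − 20·6.1 = 0 → R_y = 509.574/8.5 = 59.9499 ≈ 59.95 kN.
ΣF_y = 0: L_y + 59.9499 − 55 − 5.1·2.2 − 20 = 0 → L_y = 26.27 kN.
ΣF_x = 0: L_x + 25 = 0 → L_x = -25.00 kN.

L_x = -25.00 kN, L_y = 26.27 kN, R_y = 59.95 kN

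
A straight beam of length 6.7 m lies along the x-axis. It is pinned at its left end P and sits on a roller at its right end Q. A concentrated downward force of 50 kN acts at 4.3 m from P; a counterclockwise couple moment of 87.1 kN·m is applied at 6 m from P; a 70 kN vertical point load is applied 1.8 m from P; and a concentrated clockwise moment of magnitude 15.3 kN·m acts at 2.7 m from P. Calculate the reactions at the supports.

P_x = 0, P_y = 79.82 kN, Q_y = 40.18 kN

Moments about P: Q_y·6.7 − 50·4.3 + 87.1 − 70·1.8 − 15.3 = 0 → Q_y = 269.2/6.7 = 40.1791 ≈ 40.18 kN.
ΣF_y = 0: P_y + 40.1791 − 50 − 70 = 0 → P_y = 79.82 kN.
ΣF_x = 0: no horizontal applied forces, so P_x = 0.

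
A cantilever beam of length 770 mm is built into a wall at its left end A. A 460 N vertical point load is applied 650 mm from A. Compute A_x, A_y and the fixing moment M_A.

A_x = 0, A_y = 460.0 N, M_A = 299000 N·mm

ΣF_x = 0: A_x = 0.
ΣF_y = 0: A_y − 460 = 0 → A_y = 460.0 N.
ΣM about A: M_A − 460·650 = 0 → M_A = 299000 N·mm.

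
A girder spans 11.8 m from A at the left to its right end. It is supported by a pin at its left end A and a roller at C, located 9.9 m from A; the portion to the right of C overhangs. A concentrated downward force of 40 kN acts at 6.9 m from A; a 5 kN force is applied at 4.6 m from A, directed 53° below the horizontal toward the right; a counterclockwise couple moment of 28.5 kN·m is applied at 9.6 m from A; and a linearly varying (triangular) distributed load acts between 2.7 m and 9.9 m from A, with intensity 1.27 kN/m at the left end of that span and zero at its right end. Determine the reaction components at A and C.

A_x = -3.009 kN, A_y = 19.35 kN, C_y = 29.21 kN

Resultant of the triangular load: ½ × 1.27 × 7.2 = 4.572 kN, acting at 5.1 m from A (one-third of the span from the peak).
ΣM about A: C_y·9.9 − 40·6.9 − 5·sin53°·4.6 + 28.5 − (½·1.27·7.2)·5.1 = 0 → C_y = 289.186/9.9 = 29.2107 ≈ 29.21 kN.
ΣF_y = 0: A_y + 29.2107 − 40 − 5·sin53° − ½·1.27·7.2 = 0 → A_y = 19.35 kN.
ΣF_x = 0: A_x + 5·cos53° = 0 → A_x = -3.009 kN.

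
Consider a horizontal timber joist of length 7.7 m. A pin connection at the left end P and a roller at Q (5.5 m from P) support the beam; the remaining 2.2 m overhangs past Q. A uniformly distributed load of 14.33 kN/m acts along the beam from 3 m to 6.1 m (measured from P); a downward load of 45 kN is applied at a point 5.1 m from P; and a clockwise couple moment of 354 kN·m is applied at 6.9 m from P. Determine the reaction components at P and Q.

P_x = 0, P_y = -53.42 kN, Q_y = 142.8 kN

Resultant of the distributed load: 14.33 × 3.1 = 44.423 kN at 4.55 m from P.
Taking moments about P: Q_y·5.5 − (14.33·3.1)·4.55 − 45·5.1 − 354 = 0 → Q_y = 785.62465/5.5 = 142.841 ≈ 142.8 kN.
ΣF_y = 0: P_y + 142.841 − 14.33·3.1 − 45 = 0 → P_y = -53.42 kN.
ΣF_x = 0: no horizontal applied forces, so P_x = 0.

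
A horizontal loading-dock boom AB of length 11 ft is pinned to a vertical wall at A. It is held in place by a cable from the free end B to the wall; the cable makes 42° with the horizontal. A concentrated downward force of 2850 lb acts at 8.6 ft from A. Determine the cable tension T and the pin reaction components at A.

ΣM about A: T·sin42°·11 − 2850·8.6 = 0 → T = 24510/(11·0.669131) = 3329.96 ≈ 3330 lb.
ΣF_x = 0: A_x − T·cos42° = 0 → A_x = 3329.96 × 0.743145 = 2475 lb.
ΣF_y = 0: A_y + T·sin42° − 2850 = 0 → A_y = 2850 − 3329.96 × 0.669131 = 621.8 lb.

T = 3330 lb, A_x = 2475 lb, A_y = 621.8 lb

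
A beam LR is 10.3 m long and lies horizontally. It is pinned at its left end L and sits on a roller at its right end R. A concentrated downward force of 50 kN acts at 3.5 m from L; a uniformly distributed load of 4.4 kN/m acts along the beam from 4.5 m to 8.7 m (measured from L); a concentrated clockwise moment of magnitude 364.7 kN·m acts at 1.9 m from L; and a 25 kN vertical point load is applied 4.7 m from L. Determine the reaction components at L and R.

L_x = 0, L_y = 17.83 kN, R_y = 75.65 kN

Resultant of the distributed load: 4.4 × 4.2 = 18.48 kN at 6.6 m from L.
Taking moments about L: R_y·10.3 − 50·3.5 − (4.4·4.2)·6.6 − 364.7 − 25·4.7 = 0 → R_y = 779.168/10.3 = 75.6474 ≈ 75.65 kN.
ΣF_y = 0: L_y + 75.6474 − 50 − 4.4·4.2 − 25 = 0 → L_y = 17.83 kN.
ΣF_x = 0: no horizontal applied forces, so L_x = 0.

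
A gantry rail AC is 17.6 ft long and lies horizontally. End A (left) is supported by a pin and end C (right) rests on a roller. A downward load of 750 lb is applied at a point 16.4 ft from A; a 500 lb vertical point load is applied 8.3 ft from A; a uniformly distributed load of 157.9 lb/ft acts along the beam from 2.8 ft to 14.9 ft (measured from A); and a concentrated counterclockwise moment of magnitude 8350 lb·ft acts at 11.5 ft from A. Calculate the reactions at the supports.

A_x = 0, A_y = 1740 lb, C_y = 1421 lb

Resultant of the distributed load: 157.9 × 12.1 = 1910.59 lb at 8.85 ft from A.
Moments about A: C_y·17.6 − 750·16.4 − 500·8.3 − (157.9·12.1)·8.85 + 8350 = 0 → C_y = 25008.7215/17.6 = 1420.95 ≈ 1421 lb.
ΣF_y = 0: A_y + 1420.95 − 750 − 500 − 157.9·12.1 = 0 → A_y = 1740 lb.
ΣF_x = 0: no horizontal applied forces, so A_x = 0.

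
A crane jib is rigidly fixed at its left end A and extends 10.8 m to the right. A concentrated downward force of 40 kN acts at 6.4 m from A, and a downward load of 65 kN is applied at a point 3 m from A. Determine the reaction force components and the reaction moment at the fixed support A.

ΣF_x = 0: A_x = 0.
ΣF_y = 0: A_y − 40 − 65 = 0 → A_y = 105.0 kN.
ΣM about A: M_A − 40·6.4 − 65·3 = 0 → M_A = 451.0 kN·m.

A_x = 0, A_y = 105.0 kN, M_A = 451.0 kN·m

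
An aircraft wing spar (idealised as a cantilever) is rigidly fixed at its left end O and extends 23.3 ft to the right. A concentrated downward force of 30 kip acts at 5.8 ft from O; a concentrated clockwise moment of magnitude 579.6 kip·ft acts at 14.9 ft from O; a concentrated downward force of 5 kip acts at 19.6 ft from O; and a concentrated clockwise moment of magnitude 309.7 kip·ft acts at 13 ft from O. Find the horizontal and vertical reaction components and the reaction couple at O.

ΣF_x = 0: O_x = 0.
ΣF_y = 0: O_y − 30 − 5 = 0 → O_y = 35.00 kip.
ΣM about O: M_O − 30·5.8 − 579.6 − 5·19.6 − 309.7 = 0 → M_O = 1161 kip·ft.

O_x = 0, O_y = 35.00 kip, M_O = 1161 kip·ft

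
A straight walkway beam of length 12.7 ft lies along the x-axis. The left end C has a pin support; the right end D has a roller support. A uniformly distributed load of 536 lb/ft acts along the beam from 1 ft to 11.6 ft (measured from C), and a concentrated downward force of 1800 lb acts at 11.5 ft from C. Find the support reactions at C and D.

C_x = 0, C_y = 3033 lb, D_y = 4448 lb

Resultant of the distributed load: 536 × 10.6 = 5681.6 lb at 6.3 ft from C.
ΣM about C: D_y·12.7 − (536·10.6)·6.3 − 1800·11.5 = 0 → D_y = 56494.08/12.7 = 4448.35 ≈ 4448 lb.
ΣF_y = 0: C_y + 4448.35 − 536·10.6 − 1800 = 0 → C_y = 3033 lb.
ΣF_x = 0: no horizontal applied forces, so C_x = 0.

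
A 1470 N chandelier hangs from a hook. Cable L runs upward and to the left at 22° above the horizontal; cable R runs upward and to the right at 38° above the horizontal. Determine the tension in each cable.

ΣF_x = 0: −T_L·cos22° + T_R·cos38° = 0 → T_R = 1.17661·T_L.
ΣF_y = 0: T_L·sin22° + T_R·sin38° = 1470.
Substitute: T_L·(0.374607 + 1.17661·0.615661) = 1470 → T_L = 1337.58 ≈ 1338 N.
Then T_R = 1.17661 × 1337.58 = 1574 N.

T_L = 1338 N, T_R = 1574 N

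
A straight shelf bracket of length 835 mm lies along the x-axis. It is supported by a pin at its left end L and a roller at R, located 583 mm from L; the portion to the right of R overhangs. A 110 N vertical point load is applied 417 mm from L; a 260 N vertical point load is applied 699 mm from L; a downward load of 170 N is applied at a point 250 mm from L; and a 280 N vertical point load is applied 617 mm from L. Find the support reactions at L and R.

L_x = 0, L_y = 60.36 N, R_y = 759.6 N

ΣM about L: R_y·583 − 110·417 − 260·699 − 170·250 − 280·617 = 0 → R_y = 442870/583 = 759.64 ≈ 759.6 N.
ΣF_y = 0: L_y + 759.64 − 110 − 260 − 170 − 280 = 0 → L_y = 60.36 N.
ΣF_x = 0: no horizontal applied forces, so L_x = 0.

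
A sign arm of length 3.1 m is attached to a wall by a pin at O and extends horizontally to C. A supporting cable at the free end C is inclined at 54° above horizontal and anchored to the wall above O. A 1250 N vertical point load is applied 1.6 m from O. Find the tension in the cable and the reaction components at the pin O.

T = 797.5 N, O_x = 468.7 N, O_y = 604.8 N

ΣM about O: T·sin54°·3.1 − 1250·1.6 = 0 → T = 2000/(3.1·0.809017) = 797.463 ≈ 797.5 N.
ΣF_x = 0: O_x − T·cos54° = 0 → O_x = 797.463 × 0.587785 = 468.7 N.
ΣF_y = 0: O_y + T·sin54° − 1250 = 0 → O_y = 1250 − 797.463 × 0.809017 = 604.8 N.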